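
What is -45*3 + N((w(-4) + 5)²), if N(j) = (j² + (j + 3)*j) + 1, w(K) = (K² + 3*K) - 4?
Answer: 1191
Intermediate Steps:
w(K) = -4 + K² + 3*K
N(j) = 1 + j² + j*(3 + j) (N(j) = (j² + (3 + j)*j) + 1 = (j² + j*(3 + j)) + 1 = 1 + j² + j*(3 + j))
-45*3 + N((w(-4) + 5)²) = -45*3 + (1 + 2*(((-4 + (-4)² + 3*(-4)) + 5)²)² + 3*((-4 + (-4)² + 3*(-4)) + 5)²) = -135 + (1 + 2*(((-4 + 16 - 12) + 5)²)² + 3*((-4 + 16 - 12) + 5)²) = -135 + (1 + 2*((0 + 5)²)² + 3*(0 + 5)²) = -135 + (1 + 2*(5²)² + 3*5²) = -135 + (1 + 2*25² + 3*25) = -135 + (1 + 2*625 + 75) = -135 + (1 + 1250 + 75) = -135 + 1326 = 1191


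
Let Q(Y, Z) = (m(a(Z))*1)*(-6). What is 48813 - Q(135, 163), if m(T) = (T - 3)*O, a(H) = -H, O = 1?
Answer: 47817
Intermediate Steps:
m(T) = -3 + T (m(T) = (T - 3)*1 = (-3 + T)*1 = -3 + T)
Q(Y, Z) = 18 + 6*Z (Q(Y, Z) = ((-3 - Z)*1)*(-6) = (-3 - Z)*(-6) = 18 + 6*Z)
48813 - Q(135, 163) = 48813 - (18 + 6*163) = 48813 - (18 + 978) = 48813 - 1*996 = 48813 - 996 = 47817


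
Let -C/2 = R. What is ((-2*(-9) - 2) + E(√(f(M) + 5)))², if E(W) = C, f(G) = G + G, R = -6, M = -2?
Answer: 784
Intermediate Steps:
C = 12 (C = -2*(-6) = 12)
f(G) = 2*G
E(W) = 12
((-2*(-9) - 2) + E(√(f(M) + 5)))² = ((-2*(-9) - 2) + 12)² = ((18 - 2) + 12)² = (16 + 12)² = 28² = 784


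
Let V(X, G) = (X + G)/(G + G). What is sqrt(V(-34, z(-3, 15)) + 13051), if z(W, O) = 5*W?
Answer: sqrt(11747370)/30 ≈ 114.25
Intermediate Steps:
V(X, G) = (G + X)/(2*G) (V(X, G) = (G + X)/((2*G)) = (G + X)*(1/(2*G)) = (G + X)/(2*G))
sqrt(V(-34, z(-3, 15)) + 13051) = sqrt((5*(-3) - 34)/(2*((5*(-3)))) + 13051) = sqrt((1/2)*(-15 - 34)/(-15) + 13051) = sqrt((1/2)*(-1/15)*(-49) + 13051) = sqrt(49/30 + 13051) = sqrt(391579/30) = sqrt(11747370)/30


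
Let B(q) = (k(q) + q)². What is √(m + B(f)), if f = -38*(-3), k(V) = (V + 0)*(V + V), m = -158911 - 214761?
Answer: 2*√170287391 ≈ 26099.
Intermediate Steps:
m = -373672
k(V) = 2*V² (k(V) = V*(2*V) = 2*V²)
f = 114
B(q) = (q + 2*q²)² (B(q) = (2*q² + q)² = (q + 2*q²)²)
√(m + B(f)) = √(-373672 + 114²*(1 + 2*114)²) = √(-373672 + 12996*(1 + 228)²) = √(-373672 + 12996*229²) = √(-373672 + 12996*52441) = √(-373672 + 681523236) = √681149564 = 2*√170287391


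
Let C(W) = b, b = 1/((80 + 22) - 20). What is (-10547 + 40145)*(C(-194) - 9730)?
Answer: -11807515341/41 ≈ -2.8799e+8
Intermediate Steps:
b = 1/82 (b = 1/(102 - 20) = 1/82 ≈ 0.012195)
C(W) = 1/82
(-10547 + 40145)*(C(-194) - 9730) = (-10547 + 40145)*(1/82 - 9730) = 29598*(-797859/82) = -11807515341/41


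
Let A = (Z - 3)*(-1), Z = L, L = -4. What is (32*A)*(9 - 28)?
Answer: -4256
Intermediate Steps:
Z = -4
A = 7 (A = (-4 - 3)*(-1) = -7*(-1) = 7)
(32*A)*(9 - 28) = (32*7)*(9 - 28) = 224*(-19) = -4256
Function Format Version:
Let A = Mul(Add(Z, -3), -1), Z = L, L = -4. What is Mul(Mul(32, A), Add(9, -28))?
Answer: -4256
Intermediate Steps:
Z = -4
A = 7 (A = Mul(Add(-4, -3), -1) = Mul(-7, -1) = 7)
Mul(Mul(32, A), Add(9, -28)) = Mul(Mul(32, 7), Add(9, -28)) = Mul(224, -19) = -4256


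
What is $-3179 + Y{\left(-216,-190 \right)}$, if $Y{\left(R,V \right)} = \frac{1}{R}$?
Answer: $- \frac{686665}{216} \approx -3179.0$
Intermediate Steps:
$-3179 + Y{\left(-216,-190 \right)} = -3179 + \frac{1}{-216} = -3179 - \frac{1}{216} = - \frac{686665}{216}$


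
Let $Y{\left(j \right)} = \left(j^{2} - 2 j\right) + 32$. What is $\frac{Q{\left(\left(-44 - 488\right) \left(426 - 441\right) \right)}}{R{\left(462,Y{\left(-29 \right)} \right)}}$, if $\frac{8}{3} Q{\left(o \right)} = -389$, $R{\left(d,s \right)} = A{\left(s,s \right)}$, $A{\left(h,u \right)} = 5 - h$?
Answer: $\frac{1167}{7408} \approx 0.15753$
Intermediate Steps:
$Y{\left(j \right)} = 32 + j^{2} - 2 j$
$R{\left(d,s \right)} = 5 - s$
$Q{\left(o \right)} = - \frac{1167}{8}$ ($Q{\left(o \right)} = \frac{3}{8} \left(-389\right) = - \frac{1167}{8}$)
$\frac{Q{\left(\left(-44 - 488\right) \left(426 - 441\right) \right)}}{R{\left(462,Y{\left(-29 \right)} \right)}} = - \frac{1167}{8 \left(5 - \left(32 + \left(-29\right)^{2} - -58\right)\right)} = - \frac{1167}{8 \left(5 - \left(32 + 841 + 58\right)\right)} = - \frac{1167}{8 \left(5 - 931\right)} = - \frac{1167}{8 \left(-926\right)} = \left(- \frac{1167}{8}\right) \left(- \frac{1}{926}\right) = \frac{1167}{7408}$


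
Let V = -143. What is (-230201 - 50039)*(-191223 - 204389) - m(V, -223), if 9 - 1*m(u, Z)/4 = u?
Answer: 110866306272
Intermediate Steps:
m(u, Z) = 36 - 4*u
(-230201 - 50039)*(-191223 - 204389) - m(V, -223) = (-230201 - 50039)*(-191223 - 204389) - (36 - 4*(-143)) = -280240*(-395612) - (36 + 572) = 110866306880 - 1*608 = 110866306880 - 608 = 110866306272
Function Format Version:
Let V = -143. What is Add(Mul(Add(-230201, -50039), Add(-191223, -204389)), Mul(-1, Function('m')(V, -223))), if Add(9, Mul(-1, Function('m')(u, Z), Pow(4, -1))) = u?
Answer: 110866306272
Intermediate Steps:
Function('m')(u, Z) = Add(36, Mul(-4, u))
Add(Mul(Add(-230201, -50039), Add(-191223, -204389)), Mul(-1, Function('m')(V, -223))) = Add(Mul(Add(-230201, -50039), Add(-191223, -204389)), Mul(-1, Add(36, Mul(-4, -143)))) = Add(Mul(-280240, -395612), Mul(-1, Add(36, 572))) = Add(110866306880, Mul(-1, 608)) = Add(110866306880, -608) = 110866306272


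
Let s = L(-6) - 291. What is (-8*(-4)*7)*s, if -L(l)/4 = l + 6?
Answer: -65184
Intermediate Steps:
L(l) = -24 - 4*l (L(l) = -4*(l + 6) = -4*(6 + l) = -24 - 4*l)
s = -291 (s = (-24 - 4*(-6)) - 291 = (-24 + 24) - 291 = 0 - 291 = -291)
(-8*(-4)*7)*s = (-8*(-4)*7)*(-291) = (32*7)*(-291) = 224*(-291) = -65184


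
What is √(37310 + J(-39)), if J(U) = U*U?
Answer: √38831 ≈ 197.06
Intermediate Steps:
J(U) = U²
√(37310 + J(-39)) = √(37310 + (-39)²) = √(37310 + 1521) = √38831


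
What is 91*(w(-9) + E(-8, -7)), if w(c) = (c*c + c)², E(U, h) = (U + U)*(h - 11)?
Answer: 497952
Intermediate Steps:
E(U, h) = 2*U*(-11 + h) (E(U, h) = (2*U)*(-11 + h) = 2*U*(-11 + h))
w(c) = (c + c²)² (w(c) = (c² + c)² = (c + c²)²)
91*(w(-9) + E(-8, -7)) = 91*((-9)²*(1 - 9)² + 2*(-8)*(-11 - 7)) = 91*(81*(-8)² + 2*(-8)*(-18)) = 91*(81*64 + 288) = 91*(5184 + 288) = 91*5472 = 497952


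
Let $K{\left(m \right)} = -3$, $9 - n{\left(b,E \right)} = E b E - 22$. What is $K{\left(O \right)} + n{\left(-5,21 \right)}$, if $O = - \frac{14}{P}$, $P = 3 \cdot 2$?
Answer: $2233$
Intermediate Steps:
$P = 6$
$n{\left(b,E \right)} = 31 - b E^{2}$ ($n{\left(b,E \right)} = 9 - \left(E b E - 22\right) = 9 - \left(b E^{2} - 22\right) = 9 - \left(-22 + b E^{2}\right) = 31 - b E^{2}$)
$O = - \frac{7}{3}$ ($O = - \frac{14}{6} = \left(-14\right) \frac{1}{6} = - \frac{7}{3} \approx -2.3333$)
$K{\left(O \right)} + n{\left(-5,21 \right)} = -3 - \left(-31 - 5 \cdot 21^{2}\right) = -3 - \left(-31 - 2205\right) = -3 + \left(31 + 2205\right) = -3 + 2236 = 2233$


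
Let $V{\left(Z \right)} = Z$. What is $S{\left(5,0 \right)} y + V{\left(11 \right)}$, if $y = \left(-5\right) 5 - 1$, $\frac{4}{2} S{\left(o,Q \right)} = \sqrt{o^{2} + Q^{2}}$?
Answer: $-54$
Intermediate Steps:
$S{\left(o,Q \right)} = \frac{\sqrt{Q^{2} + o^{2}}}{2}$ ($S{\left(o,Q \right)} = \frac{\sqrt{o^{2} + Q^{2}}}{2} = \frac{\sqrt{Q^{2} + o^{2}}}{2}$)
$y = -26$ ($y = -25 - 1 = -26$)
$S{\left(5,0 \right)} y + V{\left(11 \right)} = \frac{\sqrt{0^{2} + 5^{2}}}{2} \left(-26\right) + 11 = \frac{\sqrt{0 + 25}}{2} \left(-26\right) + 11 = \frac{\sqrt{25}}{2} \left(-26\right) + 11 = \frac{1}{2} \cdot 5 \left(-26\right) + 11 = \frac{5}{2} \left(-26\right) + 11 = -65 + 11 = -54$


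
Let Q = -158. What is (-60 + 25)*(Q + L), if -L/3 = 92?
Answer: 15190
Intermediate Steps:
L = -276 (L = -3*92 = -276)
(-60 + 25)*(Q + L) = (-60 + 25)*(-158 - 276) = -35*(-434) = 15190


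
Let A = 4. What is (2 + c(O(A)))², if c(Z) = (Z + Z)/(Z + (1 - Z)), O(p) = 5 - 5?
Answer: 4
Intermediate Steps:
O(p) = 0
c(Z) = 2*Z (c(Z) = (2*Z)/1 = (2*Z)*1 = 2*Z)
(2 + c(O(A)))² = (2 + 2*0)² = (2 + 0)² = 2² = 4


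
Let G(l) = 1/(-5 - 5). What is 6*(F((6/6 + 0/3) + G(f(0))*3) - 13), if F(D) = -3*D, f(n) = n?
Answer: -453/5 ≈ -90.600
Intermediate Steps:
G(l) = -⅒ (G(l) = 1/(-10) = -⅒)
6*(F((6/6 + 0/3) + G(f(0))*3) - 13) = 6*(-3*((6/6 + 0/3) - ⅒*3) - 13) = 6*(-3*((6*(⅙) + 0*(⅓)) - 3/10) - 13) = 6*(-3*((1 + 0) - 3/10) - 13) = 6*(-3*(1 - 3/10) - 13) = 6*(-3*7/10 - 13) = 6*(-21/10 - 13) = 6*(-151/10) = -453/5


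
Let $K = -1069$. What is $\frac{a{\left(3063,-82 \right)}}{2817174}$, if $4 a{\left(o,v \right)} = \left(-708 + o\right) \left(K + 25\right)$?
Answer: $- \frac{204885}{939058} \approx -0.21818$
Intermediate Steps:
$a{\left(o,v \right)} = 184788 - 261 o$ ($a{\left(o,v \right)} = \frac{\left(-708 + o\right) \left(-1069 + 25\right)}{4} = \frac{\left(-708 + o\right) \left(-1044\right)}{4} = \frac{739152 - 1044 o}{4} = 184788 - 261 o$)
$\frac{a{\left(3063,-82 \right)}}{2817174} = \frac{184788 - 799443}{2817174} = \left(184788 - 799443\right) \frac{1}{2817174} = \left(-614655\right) \frac{1}{2817174} = - \frac{204885}{939058}$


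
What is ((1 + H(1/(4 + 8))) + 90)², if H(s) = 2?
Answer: 8649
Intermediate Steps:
((1 + H(1/(4 + 8))) + 90)² = ((1 + 2) + 90)² = (3 + 90)² = 93² = 8649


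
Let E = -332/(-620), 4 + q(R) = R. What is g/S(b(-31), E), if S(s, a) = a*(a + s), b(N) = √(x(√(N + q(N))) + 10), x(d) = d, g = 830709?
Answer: 830709/(6889/24025 + 83*√(10 + I*√66)/155) ≈ 3.6194e+5 - 1.1093e+5*I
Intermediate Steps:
q(R) = -4 + R
b(N) = √(10 + √(-4 + 2*N)) (b(N) = √(√(N + (-4 + N)) + 10) = √(√(-4 + 2*N) + 10) = √(10 + √(-4 + 2*N)))
E = 83/155 (E = -332*(-1/620) = 83/155 ≈ 0.53548)
g/S(b(-31), E) = 830709/((83*(83/155 + √(10 + √2*√(-2 - 31)))/155)) = 830709/((83*(83/155 + √(10 + √2*√(-33)))/155)) = 830709/((83*(83/155 + √(10 + √2*(I*√33)))/155)) = 830709/((83*(83/155 + √(10 + I*√66))/155)) = 830709/(6889/24025 + 83*√(10 + I*√66)/155)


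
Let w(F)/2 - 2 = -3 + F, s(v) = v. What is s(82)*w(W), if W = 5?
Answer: 656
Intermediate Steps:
w(F) = -2 + 2*F (w(F) = 4 + 2*(-3 + F) = 4 + (-6 + 2*F) = -2 + 2*F)
s(82)*w(W) = 82*(-2 + 2*5) = 82*(-2 + 10) = 82*8 = 656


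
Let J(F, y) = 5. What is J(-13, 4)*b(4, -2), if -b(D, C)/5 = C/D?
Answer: 25/2 ≈ 12.500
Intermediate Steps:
b(D, C) = -5*C/D
J(-13, 4)*b(4, -2) = 5*(-5*(-2)/4) = 5*(-5*(-2)*¼) = 5*(5/2) = 25/2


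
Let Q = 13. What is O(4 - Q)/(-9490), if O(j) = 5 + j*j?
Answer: -43/4745 ≈ -0.0090622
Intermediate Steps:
O(j) = 5 + j²
O(4 - Q)/(-9490) = (5 + (4 - 1*13)²)/(-9490) = (5 + (4 - 13)²)*(-1/9490) = (5 + (-9)²)*(-1/9490) = (5 + 81)*(-1/9490) = 86*(-1/9490) = -43/4745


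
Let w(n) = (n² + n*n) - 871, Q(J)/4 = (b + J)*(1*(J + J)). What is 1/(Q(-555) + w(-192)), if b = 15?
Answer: 1/2470457 ≈ 4.0478e-7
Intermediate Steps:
Q(J) = 8*J*(15 + J) (Q(J) = 4*((15 + J)*(1*(J + J))) = 4*((15 + J)*(1*(2*J))) = 4*((15 + J)*(2*J)) = 4*(2*J*(15 + J)) = 8*J*(15 + J))
w(n) = -871 + 2*n² (w(n) = (n² + n²) - 871 = 2*n² - 871 = -871 + 2*n²)
1/(Q(-555) + w(-192)) = 1/(8*(-555)*(15 - 555) + (-871 + 2*(-192)²)) = 1/(8*(-555)*(-540) + (-871 + 2*36864)) = 1/(2397600 + (-871 + 73728)) = 1/(2397600 + 72857) = 1/2470457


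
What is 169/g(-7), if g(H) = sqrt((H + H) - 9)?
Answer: -169*I*sqrt(23)/23 ≈ -35.239*I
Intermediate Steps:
g(H) = sqrt(-9 + 2*H) (g(H) = sqrt(2*H - 9) = sqrt(-9 + 2*H))
169/g(-7) = 169/(sqrt(-9 + 2*(-7))) = 169/(sqrt(-9 - 14)) = 169/(sqrt(-23)) = 169/((I*sqrt(23))) = 169*(-I*sqrt(23)/23) = -169*I*sqrt(23)/23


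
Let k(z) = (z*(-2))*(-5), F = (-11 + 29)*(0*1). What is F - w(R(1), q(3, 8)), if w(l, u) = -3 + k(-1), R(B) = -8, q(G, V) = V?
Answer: 13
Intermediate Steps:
F = 0 (F = 18*0 = 0)
k(z) = 10*z (k(z) = -2*z*(-5) = 10*z)
w(l, u) = -13 (w(l, u) = -3 + 10*(-1) = -3 - 10 = -13)
F - w(R(1), q(3, 8)) = 0 - 1*(-13) = 0 + 13 = 13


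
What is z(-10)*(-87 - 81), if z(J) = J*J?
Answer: -16800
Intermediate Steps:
z(J) = J**2
z(-10)*(-87 - 81) = (-10)**2*(-87 - 81) = 100*(-168) = -16800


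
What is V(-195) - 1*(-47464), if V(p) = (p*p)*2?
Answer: 123514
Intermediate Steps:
V(p) = 2*p² (V(p) = p²*2 = 2*p²)
V(-195) - 1*(-47464) = 2*(-195)² - 1*(-47464) = 2*38025 + 47464 = 76050 + 47464 = 123514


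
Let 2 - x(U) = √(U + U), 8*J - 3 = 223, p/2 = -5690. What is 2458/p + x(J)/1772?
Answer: -270801/1260335 - √226/3544 ≈ -0.21911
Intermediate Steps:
p = -11380 (p = 2*(-5690) = -11380)
J = 113/4 (J = 3/8 + (⅛)*223 = 3/8 + 223/8 = 113/4 ≈ 28.250)
x(U) = 2 - √2*√U (x(U) = 2 - √(U + U) = 2 - √(2*U) = 2 - √2*√U)
2458/p + x(J)/1772 = 2458/(-11380) + (2 - √2*√(113/4))/1772 = 2458*(-1/11380) + (2 - √2*√113/2)*(1/1772) = -1229/5690 + (2 - √226/2)*(1/1772) = -1229/5690 + (1/886 - √226/3544) = -270801/1260335 - √226/3544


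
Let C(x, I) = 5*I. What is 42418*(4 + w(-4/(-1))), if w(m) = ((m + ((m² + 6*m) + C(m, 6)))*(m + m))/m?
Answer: 6447536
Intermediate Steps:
w(m) = 60 + 2*m² + 14*m (w(m) = ((m + ((m² + 6*m) + 5*6))*(m + m))/m = ((m + ((m² + 6*m) + 30))*(2*m))/m = ((m + (30 + m² + 6*m))*(2*m))/m = ((30 + m² + 7*m)*(2*m))/m = (2*m*(30 + m² + 7*m))/m = 60 + 2*m² + 14*m)
42418*(4 + w(-4/(-1))) = 42418*(4 + (60 + 2*(-4/(-1))² + 14*(-4/(-1)))) = 42418*(4 + (60 + 2*(-4*(-1))² + 14*(-4*(-1)))) = 42418*(4 + (60 + 2*4² + 14*4)) = 42418*(4 + (60 + 2*16 + 56)) = 42418*(4 + (60 + 32 + 56)) = 42418*(4 + 148) = 42418*152 = 6447536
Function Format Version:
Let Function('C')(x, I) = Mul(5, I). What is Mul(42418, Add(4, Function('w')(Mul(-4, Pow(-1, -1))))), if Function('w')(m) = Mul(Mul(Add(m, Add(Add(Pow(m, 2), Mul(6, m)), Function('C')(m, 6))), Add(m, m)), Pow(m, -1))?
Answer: 6447536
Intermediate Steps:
Function('w')(m) = Add(60, Mul(2, Pow(m, 2)), Mul(14, m)) (Function('w')(m) = Mul(Mul(Add(m, Add(Add(Pow(m, 2), Mul(6, m)), Mul(5, 6))), Add(m, m)), Pow(m, -1)) = Mul(Mul(Add(m, Add(Add(Pow(m, 2), Mul(6, m)), 30)), Mul(2, m)), Pow(m, -1)) = Mul(Mul(Add(m, Add(30, Pow(m, 2), Mul(6, m))), Mul(2, m)), Pow(m, -1)) = Mul(Mul(Add(30, Pow(m, 2), Mul(7, m)), Mul(2, m)), Pow(m, -1)) = Mul(Mul(2, m, Add(30, Pow(m, 2), Mul(7, m))), Pow(m, -1)) = Add(60, Mul(2, Pow(m, 2)), Mul(14, m)))
Mul(42418, Add(4, Function('w')(Mul(-4, Pow(-1, -1))))) = Mul(42418, Add(4, Add(60, Mul(2, Pow(Mul(-4, Pow(-1, -1)), 2)), Mul(14, Mul(-4, Pow(-1, -1)))))) = Mul(42418, Add(4, Add(60, Mul(2, Pow(Mul(-4, -1), 2)), Mul(14, Mul(-4, -1))))) = Mul(42418, Add(4, Add(60, Mul(2, Pow(4, 2)), Mul(14, 4)))) = Mul(42418, Add(4, Add(60, Mul(2, 16), 56))) = Mul(42418, Add(4, Add(60, 32, 56))) = Mul(42418, Add(4, 148)) = Mul(42418, 152) = 6447536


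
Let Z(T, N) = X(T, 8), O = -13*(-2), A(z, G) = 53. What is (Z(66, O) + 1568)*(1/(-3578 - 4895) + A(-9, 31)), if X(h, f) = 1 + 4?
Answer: 706383964/8473 ≈ 83369.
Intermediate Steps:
O = 26
X(h, f) = 5
Z(T, N) = 5
(Z(66, O) + 1568)*(1/(-3578 - 4895) + A(-9, 31)) = (5 + 1568)*(1/(-3578 - 4895) + 53) = 1573*(1/(-8473) + 53) = 1573*(-1/8473 + 53) = 1573*(449068/8473) = 706383964/8473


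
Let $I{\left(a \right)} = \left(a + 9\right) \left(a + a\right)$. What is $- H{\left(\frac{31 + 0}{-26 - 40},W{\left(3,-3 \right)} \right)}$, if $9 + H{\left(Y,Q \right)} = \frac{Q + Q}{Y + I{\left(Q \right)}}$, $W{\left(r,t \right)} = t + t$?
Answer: $\frac{20871}{2407} \approx 8.671$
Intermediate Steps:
$W{\left(r,t \right)} = 2 t$
$I{\left(a \right)} = 2 a \left(9 + a\right)$ ($I{\left(a \right)} = \left(9 + a\right) 2 a = 2 a \left(9 + a\right)$)
$H{\left(Y,Q \right)} = -9 + \frac{2 Q}{Y + 2 Q \left(9 + Q\right)}$ ($H{\left(Y,Q \right)} = -9 + \frac{Q + Q}{Y + 2 Q \left(9 + Q\right)} = -9 + \frac{2 Q}{Y + 2 Q \left(9 + Q\right)}$)
$- H{\left(\frac{31 + 0}{-26 - 40},W{\left(3,-3 \right)} \right)} = - \frac{- 9 \frac{31 + 0}{-26 - 40} + 2 \cdot 2 \left(-3\right) - 18 \cdot 2 \left(-3\right) \left(9 + 2 \left(-3\right)\right)}{\frac{31 + 0}{-26 - 40} + 2 \cdot 2 \left(-3\right) \left(9 + 2 \left(-3\right)\right)} = - \frac{- 9 \frac{31}{-66} + 2 \left(-6\right) - - 108 \left(9 - 6\right)}{\frac{31}{-66} + 2 \left(-6\right) \left(9 - 6\right)} = - \frac{- 9 \cdot 31 \left(- \frac{1}{66}\right) - 12 - \left(-108\right) 3}{31 \left(- \frac{1}{66}\right) + 2 \left(-6\right) 3} = - \frac{\left(-9\right) \left(- \frac{31}{66}\right) - 12 + 324}{- \frac{31}{66} - 36} = - \frac{\frac{93}{22} - 12 + 324}{- \frac{2407}{66}} = - \frac{\left(-66\right) 6957}{2407 \cdot 22} = \left(-1\right) \left(- \frac{20871}{2407}\right) = \frac{20871}{2407}$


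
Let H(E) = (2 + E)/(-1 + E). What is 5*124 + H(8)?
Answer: 4350/7 ≈ 621.43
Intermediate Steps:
H(E) = (2 + E)/(-1 + E)
5*124 + H(8) = 5*124 + (2 + 8)/(-1 + 8) = 620 + 10/7 = 4350/7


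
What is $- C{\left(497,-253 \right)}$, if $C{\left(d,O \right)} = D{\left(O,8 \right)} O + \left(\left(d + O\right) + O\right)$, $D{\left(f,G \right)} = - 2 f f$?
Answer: $-32388545$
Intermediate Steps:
$D{\left(f,G \right)} = - 2 f^{2}$
$C{\left(d,O \right)} = d - 2 O^{3} + 2 O$ ($C{\left(d,O \right)} = - 2 O^{2} O + \left(\left(d + O\right) + O\right) = - 2 O^{3} + \left(\left(O + d\right) + O\right) = - 2 O^{3} + \left(d + 2 O\right) = d - 2 O^{3} + 2 O$)
$- C{\left(497,-253 \right)} = - (497 - 2 \left(-253\right)^{3} + 2 \left(-253\right)) = - (497 - -32388554 - 506) = - (497 + 32388554 - 506) = \left(-1\right) 32388545 = -32388545$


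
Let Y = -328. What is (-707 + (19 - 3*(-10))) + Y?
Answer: -986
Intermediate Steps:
(-707 + (19 - 3*(-10))) + Y = (-707 + (19 - 3*(-10))) - 328 = (-707 + (19 + 30)) - 328 = (-707 + 49) - 328 = -658 - 328 = -986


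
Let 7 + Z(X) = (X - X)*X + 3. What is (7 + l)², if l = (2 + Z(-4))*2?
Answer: 9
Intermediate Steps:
Z(X) = -4 (Z(X) = -7 + ((X - X)*X + 3) = -7 + (0*X + 3) = -7 + (0 + 3) = -7 + 3 = -4)
l = -4 (l = (2 - 4)*2 = -2*2 = -4)
(7 + l)² = (7 - 4)² = 3² = 9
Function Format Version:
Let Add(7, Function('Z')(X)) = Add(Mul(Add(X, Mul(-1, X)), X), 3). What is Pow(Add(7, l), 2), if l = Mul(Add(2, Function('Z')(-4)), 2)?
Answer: 9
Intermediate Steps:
Function('Z')(X) = -4 (Function('Z')(X) = Add(-7, Add(Mul(Add(X, Mul(-1, X)), X), 3)) = Add(-7, Add(Mul(0, X), 3)) = Add(-7, Add(0, 3)) = Add(-7, 3) = -4)
l = -4 (l = Mul(Add(2, -4), 2) = Mul(-2, 2) = -4)
Pow(Add(7, l), 2) = Pow(Add(7, -4), 2) = Pow(3, 2) = 9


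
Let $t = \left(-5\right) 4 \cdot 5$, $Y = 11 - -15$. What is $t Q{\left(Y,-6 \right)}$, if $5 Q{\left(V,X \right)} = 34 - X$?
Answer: $-800$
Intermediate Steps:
$Y = 26$ ($Y = 11 + 15 = 26$)
$Q{\left(V,X \right)} = \frac{34}{5} - \frac{X}{5}$ ($Q{\left(V,X \right)} = \frac{34 - X}{5} = \frac{34}{5} - \frac{X}{5}$)
$t = -100$ ($t = \left(-20\right) 5 = -100$)
$t Q{\left(Y,-6 \right)} = - 100 \left(\frac{34}{5} - - \frac{6}{5}\right) = - 100 \left(\frac{34}{5} + \frac{6}{5}\right) = \left(-100\right) 8 = -800$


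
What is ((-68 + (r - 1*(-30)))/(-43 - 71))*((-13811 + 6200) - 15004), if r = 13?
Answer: -565375/114 ≈ -4959.4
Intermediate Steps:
((-68 + (r - 1*(-30)))/(-43 - 71))*((-13811 + 6200) - 15004) = ((-68 + (13 - 1*(-30)))/(-43 - 71))*((-13811 + 6200) - 15004) = ((-68 + (13 + 30))/(-114))*(-7611 - 15004) = ((-68 + 43)*(-1/114))*(-22615) = -25*(-1/114)*(-22615) = (25/114)*(-22615) = -565375/114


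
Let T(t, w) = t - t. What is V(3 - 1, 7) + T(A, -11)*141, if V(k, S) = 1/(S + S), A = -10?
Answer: 1/14 ≈ 0.071429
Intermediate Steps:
V(k, S) = 1/(2*S)
T(t, w) = 0
V(3 - 1, 7) + T(A, -11)*141 = (1/2)/7 + 0*141 = (1/2)*(1/7) + 0 = 1/14 + 0 = 1/14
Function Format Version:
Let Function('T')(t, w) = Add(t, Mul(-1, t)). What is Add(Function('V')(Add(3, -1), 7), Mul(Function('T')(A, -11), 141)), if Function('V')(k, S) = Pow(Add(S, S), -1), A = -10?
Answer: Rational(1, 14) ≈ 0.071429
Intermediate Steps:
Function('V')(k, S) = Mul(Rational(1, 2), Pow(S, -1)) (Function('V')(k, S) = Pow(Mul(2, S), -1) = Mul(Rational(1, 2), Pow(S, -1)))
Function('T')(t, w) = 0
Add(Function('V')(Add(3, -1), 7), Mul(Function('T')(A, -11), 141)) = Add(Mul(Rational(1, 2), Pow(7, -1)), Mul(0, 141)) = Add(Mul(Rational(1, 2), Rational(1, 7)), 0) = Add(Rational(1, 14), 0) = Rational(1, 14)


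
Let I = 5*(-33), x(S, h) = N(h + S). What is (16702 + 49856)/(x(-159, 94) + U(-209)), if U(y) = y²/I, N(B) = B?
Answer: -499185/2473 ≈ -201.85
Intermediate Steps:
x(S, h) = S + h (x(S, h) = h + S = S + h)
I = -165
U(y) = -y²/165 (U(y) = y²/(-165) = y²*(-1/165) = -y²/165)
(16702 + 49856)/(x(-159, 94) + U(-209)) = (16702 + 49856)/((-159 + 94) - 1/165*(-209)²) = 66558/(-65 - 1/165*43681) = 66558/(-65 - 3971/15) = 66558/(-4946/15) = 66558*(-15/4946) = -499185/2473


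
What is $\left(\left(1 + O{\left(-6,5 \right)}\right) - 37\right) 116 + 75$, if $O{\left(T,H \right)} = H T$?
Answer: $-7581$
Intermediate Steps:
$\left(\left(1 + O{\left(-6,5 \right)}\right) - 37\right) 116 + 75 = \left(\left(1 + 5 \left(-6\right)\right) - 37\right) 116 + 75 = \left(\left(1 - 30\right) - 37\right) 116 + 75 = \left(-29 - 37\right) 116 + 75 = \left(-66\right) 116 + 75 = -7656 + 75 = -7581$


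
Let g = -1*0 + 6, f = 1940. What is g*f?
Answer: 11640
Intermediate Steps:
g = 6 (g = 0 + 6 = 6)
g*f = 6*1940 = 11640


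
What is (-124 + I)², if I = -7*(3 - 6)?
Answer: 10609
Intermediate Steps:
I = 21 (I = -7*(-3) = 21)
(-124 + I)² = (-124 + 21)² = (-103)² = 10609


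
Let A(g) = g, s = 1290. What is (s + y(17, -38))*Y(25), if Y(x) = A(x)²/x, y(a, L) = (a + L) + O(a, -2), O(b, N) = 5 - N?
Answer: 31900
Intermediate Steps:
y(a, L) = 7 + L + a (y(a, L) = (a + L) + (5 - 1*(-2)) = (L + a) + (5 + 2) = (L + a) + 7 = 7 + L + a)
Y(x) = x (Y(x) = x²/x = x)
(s + y(17, -38))*Y(25) = (1290 + (7 - 38 + 17))*25 = (1290 - 14)*25 = 1276*25 = 31900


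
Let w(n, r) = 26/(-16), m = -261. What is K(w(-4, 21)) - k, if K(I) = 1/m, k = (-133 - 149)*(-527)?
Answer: -38788255/261 ≈ -1.4861e+5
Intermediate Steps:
w(n, r) = -13/8 (w(n, r) = 26*(-1/16) = -13/8)
k = 148614 (k = -282*(-527) = 148614)
K(I) = -1/261 (K(I) = 1/(-261) = -1/261)
K(w(-4, 21)) - k = -1/261 - 1*148614 = -1/261 - 148614 = -38788255/261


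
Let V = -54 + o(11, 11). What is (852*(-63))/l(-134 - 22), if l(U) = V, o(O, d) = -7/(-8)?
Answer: 429408/425 ≈ 1010.4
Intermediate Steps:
o(O, d) = 7/8 (o(O, d) = -7*(-⅛) = 7/8)
V = -425/8 (V = -54 + 7/8 = -425/8 ≈ -53.125)
l(U) = -425/8
(852*(-63))/l(-134 - 22) = (852*(-63))/(-425/8) = -53676*(-8/425) = 429408/425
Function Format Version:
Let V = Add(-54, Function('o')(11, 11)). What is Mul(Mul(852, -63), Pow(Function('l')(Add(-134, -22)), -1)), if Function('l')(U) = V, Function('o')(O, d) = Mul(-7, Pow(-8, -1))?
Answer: Rational(429408, 425) ≈ 1010.4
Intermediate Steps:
Function('o')(O, d) = Rational(7, 8) (Function('o')(O, d) = Mul(-7, Rational(-1, 8)) = Rational(7, 8))
V = Rational(-425, 8) (V = Add(-54, Rational(7, 8)) = Rational(-425, 8) ≈ -53.125)
Function('l')(U) = Rational(-425, 8)
Mul(Mul(852, -63), Pow(Function('l')(Add(-134, -22)), -1)) = Mul(Mul(852, -63), Pow(Rational(-425, 8), -1)) = Mul(-53676, Rational(-8, 425)) = Rational(429408, 425)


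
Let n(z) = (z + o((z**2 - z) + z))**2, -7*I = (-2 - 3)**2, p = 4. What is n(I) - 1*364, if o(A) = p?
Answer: -17827/49 ≈ -363.82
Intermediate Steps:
o(A) = 4
I = -25/7 (I = -(-2 - 3)**2/7 = -1/7*(-5)**2 = -1/7*25 = -25/7 ≈ -3.5714)
n(z) = (4 + z)**2 (n(z) = (z + 4)**2 = (4 + z)**2)
n(I) - 1*364 = (4 - 25/7)**2 - 1*364 = (3/7)**2 - 364 = 9/49 - 364 = -17827/49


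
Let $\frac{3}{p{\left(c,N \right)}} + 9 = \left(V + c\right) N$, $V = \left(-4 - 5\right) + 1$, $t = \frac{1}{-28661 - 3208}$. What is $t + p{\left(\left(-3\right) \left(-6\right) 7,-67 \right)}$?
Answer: $- \frac{103522}{252243135} \approx -0.00041041$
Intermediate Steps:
$t = - \frac{1}{31869}$ ($t = \frac{1}{-31869} = - \frac{1}{31869} \approx -3.1378 \cdot 10^{-5}$)
$V = -8$ ($V = -9 + 1 = -8$)
$p{\left(c,N \right)} = \frac{3}{-9 + N \left(-8 + c\right)}$ ($p{\left(c,N \right)} = \frac{3}{-9 + \left(-8 + c\right) N} = \frac{3}{-9 + N \left(-8 + c\right)}$)
$t + p{\left(\left(-3\right) \left(-6\right) 7,-67 \right)} = - \frac{1}{31869} + \frac{3}{-9 - -536 - 67 \left(-3\right) \left(-6\right) 7} = - \frac{1}{31869} + \frac{3}{-9 + 536 - 67 \cdot 18 \cdot 7} = - \frac{1}{31869} + \frac{3}{-9 + 536 - 8442} = - \frac{1}{31869} + \frac{3}{-7915} = - \frac{1}{31869} + 3 \left(- \frac{1}{7915}\right) = - \frac{1}{31869} - \frac{3}{7915} = - \frac{103522}{252243135}$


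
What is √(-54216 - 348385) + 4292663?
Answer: 4292663 + I*√402601 ≈ 4.2927e+6 + 634.51*I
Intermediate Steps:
√(-54216 - 348385) + 4292663 = √(-402601) + 4292663 = I*√402601 + 4292663 = 4292663 + I*√402601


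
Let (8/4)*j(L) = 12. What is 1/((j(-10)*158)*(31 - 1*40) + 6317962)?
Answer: 1/6309430 ≈ 1.5849e-7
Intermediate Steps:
j(L) = 6 (j(L) = (½)*12 = 6)
1/((j(-10)*158)*(31 - 1*40) + 6317962) = 1/((6*158)*(31 - 1*40) + 6317962) = 1/(948*(31 - 40) + 6317962) = 1/(948*(-9) + 6317962) = 1/(-8532 + 6317962) = 1/6309430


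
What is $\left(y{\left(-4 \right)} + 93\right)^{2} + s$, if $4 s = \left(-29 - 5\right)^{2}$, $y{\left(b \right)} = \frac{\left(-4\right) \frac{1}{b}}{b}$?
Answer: $\frac{142265}{16} \approx 8891.6$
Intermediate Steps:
$y{\left(b \right)} = - \frac{4}{b^{2}}$
$s = 289$ ($s = \frac{\left(-29 - 5\right)^{2}}{4} = \frac{\left(-34\right)^{2}}{4} = \frac{1}{4} \cdot 1156 = 289$)
$\left(y{\left(-4 \right)} + 93\right)^{2} + s = \left(- \frac{4}{16} + 93\right)^{2} + 289 = \left(\left(-4\right) \frac{1}{16} + 93\right)^{2} + 289 = \left(- \frac{1}{4} + 93\right)^{2} + 289 = \left(\frac{371}{4}\right)^{2} + 289 = \frac{137641}{16} + 289 = \frac{142265}{16}$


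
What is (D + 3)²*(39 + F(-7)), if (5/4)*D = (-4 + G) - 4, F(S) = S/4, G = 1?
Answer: 25181/100 ≈ 251.81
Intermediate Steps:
F(S) = S/4 (F(S) = S*(¼) = S/4)
D = -28/5 (D = 4*((-4 + 1) - 4)/5 = 4*(-3 - 4)/5 = (⅘)*(-7) = -28/5 ≈ -5.6000)
(D + 3)²*(39 + F(-7)) = (-28/5 + 3)²*(39 + (¼)*(-7)) = (-13/5)²*(39 - 7/4) = (169/25)*(149/4) = 25181/100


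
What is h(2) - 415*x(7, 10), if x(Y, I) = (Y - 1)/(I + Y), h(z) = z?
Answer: -2456/17 ≈ -144.47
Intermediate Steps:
x(Y, I) = (-1 + Y)/(I + Y)
h(2) - 415*x(7, 10) = 2 - 415*(-1 + 7)/(10 + 7) = 2 - 415*6/17 = 2 - 2490/17 = -2456/17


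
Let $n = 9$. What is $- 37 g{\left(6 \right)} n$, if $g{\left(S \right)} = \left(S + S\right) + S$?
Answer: $-5994$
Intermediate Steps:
$g{\left(S \right)} = 3 S$ ($g{\left(S \right)} = 2 S + S = 3 S$)
$- 37 g{\left(6 \right)} n = - 37 \cdot 3 \cdot 6 \cdot 9 = \left(-37\right) 18 \cdot 9 = \left(-666\right) 9 = -5994$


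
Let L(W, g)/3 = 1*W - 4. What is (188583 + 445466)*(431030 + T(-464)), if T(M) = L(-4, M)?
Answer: 273278923294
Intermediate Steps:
L(W, g) = -12 + 3*W (L(W, g) = 3*(1*W - 4) = 3*(W - 4) = 3*(-4 + W) = -12 + 3*W)
T(M) = -24 (T(M) = -12 + 3*(-4) = -12 - 12 = -24)
(188583 + 445466)*(431030 + T(-464)) = (188583 + 445466)*(431030 - 24) = 634049*431006 = 273278923294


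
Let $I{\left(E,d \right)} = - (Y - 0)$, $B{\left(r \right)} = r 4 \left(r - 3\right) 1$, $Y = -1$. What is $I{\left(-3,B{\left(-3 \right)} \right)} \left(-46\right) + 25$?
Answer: $-21$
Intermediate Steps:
$B{\left(r \right)} = r \left(-12 + 4 r\right)$ ($B{\left(r \right)} = r 4 \left(-3 + r\right) 1 = r \left(-12 + 4 r\right) 1 = r \left(-12 + 4 r\right)$)
$I{\left(E,d \right)} = 1$ ($I{\left(E,d \right)} = - (-1 - 0) = - (-1 + 0) = \left(-1\right) \left(-1\right) = 1$)
$I{\left(-3,B{\left(-3 \right)} \right)} \left(-46\right) + 25 = 1 \left(-46\right) + 25 = -46 + 25 = -21$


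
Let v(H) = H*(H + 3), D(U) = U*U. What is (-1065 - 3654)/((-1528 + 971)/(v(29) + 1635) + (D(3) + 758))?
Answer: -4031599/655088 ≈ -6.1543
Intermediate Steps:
D(U) = U²
v(H) = H*(3 + H)
(-1065 - 3654)/((-1528 + 971)/(v(29) + 1635) + (D(3) + 758)) = (-1065 - 3654)/((-1528 + 971)/(29*(3 + 29) + 1635) + (3² + 758)) = -4719/(-557/(29*32 + 1635) + (9 + 758)) = -4719/(-557/(928 + 1635) + 767) = -4719/(-557/2563 + 767) = -4719/1965264/2563 = -4719*2563/1965264 = -4031599/655088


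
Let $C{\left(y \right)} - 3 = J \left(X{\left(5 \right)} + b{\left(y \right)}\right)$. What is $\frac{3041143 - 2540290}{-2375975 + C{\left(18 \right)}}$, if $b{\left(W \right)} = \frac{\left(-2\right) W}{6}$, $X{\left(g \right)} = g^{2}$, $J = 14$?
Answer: $- \frac{166951}{791902} \approx -0.21082$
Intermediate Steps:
$b{\left(W \right)} = - \frac{W}{3}$ ($b{\left(W \right)} = - 2 W \frac{1}{6} = - \frac{W}{3}$)
$C{\left(y \right)} = 353 - \frac{14 y}{3}$ ($C{\left(y \right)} = 3 + 14 \left(5^{2} - \frac{y}{3}\right) = 3 + 14 \left(25 - \frac{y}{3}\right) = 3 - \left(-350 + \frac{14 y}{3}\right) = 353 - \frac{14 y}{3}$)
$\frac{3041143 - 2540290}{-2375975 + C{\left(18 \right)}} = \frac{3041143 - 2540290}{-2375975 + \left(353 - 84\right)} = \frac{500853}{-2375975 + \left(353 - 84\right)} = \frac{500853}{-2375975 + 269} = \frac{500853}{-2375706} = 500853 \left(- \frac{1}{2375706}\right) = - \frac{166951}{791902}$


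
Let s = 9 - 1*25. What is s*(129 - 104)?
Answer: -400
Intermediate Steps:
s = -16 (s = 9 - 25 = -16)
s*(129 - 104) = -16*(129 - 104) = -16*25 = -400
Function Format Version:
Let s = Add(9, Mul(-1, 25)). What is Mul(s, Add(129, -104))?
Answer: -400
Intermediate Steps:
s = -16 (s = Add(9, -25) = -16)
Mul(s, Add(129, -104)) = Mul(-16, Add(129, -104)) = Mul(-16, 25) = -400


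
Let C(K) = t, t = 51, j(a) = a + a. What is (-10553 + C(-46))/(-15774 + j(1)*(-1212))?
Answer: 5251/9099 ≈ 0.57710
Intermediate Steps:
j(a) = 2*a
C(K) = 51
(-10553 + C(-46))/(-15774 + j(1)*(-1212)) = (-10553 + 51)/(-15774 + (2*1)*(-1212)) = -10502/(-15774 + 2*(-1212)) = -10502/(-15774 - 2424) = -10502/(-18198) = -10502*(-1/18198) = 5251/9099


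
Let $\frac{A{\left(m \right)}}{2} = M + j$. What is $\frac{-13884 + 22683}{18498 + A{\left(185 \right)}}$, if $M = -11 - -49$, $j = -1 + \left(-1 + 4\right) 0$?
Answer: $\frac{8799}{18572} \approx 0.47378$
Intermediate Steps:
$j = -1$ ($j = -1 + 3 \cdot 0 = -1 + 0 = -1$)
$M = 38$ ($M = -11 + 49 = 38$)
$A{\left(m \right)} = 74$ ($A{\left(m \right)} = 2 \left(38 - 1\right) = 2 \cdot 37 = 74$)
$\frac{-13884 + 22683}{18498 + A{\left(185 \right)}} = \frac{-13884 + 22683}{18498 + 74} = \frac{8799}{18572}$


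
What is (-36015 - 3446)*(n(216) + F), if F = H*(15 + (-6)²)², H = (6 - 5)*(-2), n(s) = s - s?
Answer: 205276122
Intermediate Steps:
n(s) = 0
H = -2 (H = 1*(-2) = -2)
F = -5202 (F = -2*(15 + (-6)²)² = -2*(15 + 36)² = -2*51² = -2*2601 = -5202)
(-36015 - 3446)*(n(216) + F) = (-36015 - 3446)*(0 - 5202) = -39461*(-5202) = 205276122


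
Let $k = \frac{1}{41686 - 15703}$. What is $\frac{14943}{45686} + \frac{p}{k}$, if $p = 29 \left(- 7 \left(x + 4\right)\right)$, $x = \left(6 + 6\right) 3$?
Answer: $- \frac{9638921809617}{45686} \approx -2.1098 \cdot 10^{8}$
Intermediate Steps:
$k = \frac{1}{25983} \approx 3.8487 \cdot 10^{-5}$
$x = 36$ ($x = 12 \cdot 3 = 36$)
$p = -8120$ ($p = 29 \left(- 7 \left(36 + 4\right)\right) = 29 \left(\left(-7\right) 40\right) = 29 \left(-280\right) = -8120$)
$\frac{14943}{45686} + \frac{p}{k} = \frac{14943}{45686} - 8120 \frac{1}{\frac{1}{25983}} = 14943 \cdot \frac{1}{45686} - 210981960 = \frac{14943}{45686} - 210981960 = - \frac{9638921809617}{45686}$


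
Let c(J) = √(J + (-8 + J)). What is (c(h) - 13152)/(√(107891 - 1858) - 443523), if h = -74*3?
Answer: 729151812/24589068187 + 1644*√106033/24589068187 - 443523*I*√113/98356272748 - I*√11981729/98356272748 ≈ 0.029675 - 4.797e-5*I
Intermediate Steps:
h = -222
c(J) = √(-8 + 2*J)
(c(h) - 13152)/(√(107891 - 1858) - 443523) = (√(-8 + 2*(-222)) - 13152)/(√(107891 - 1858) - 443523) = (√(-8 - 444) - 13152)/(√106033 - 443523) = (√(-452) - 13152)/(-443523 + √106033) = (2*I*√113 - 13152)/(-443523 + √106033) = (-13152 + 2*I*√113)/(-443523 + √106033)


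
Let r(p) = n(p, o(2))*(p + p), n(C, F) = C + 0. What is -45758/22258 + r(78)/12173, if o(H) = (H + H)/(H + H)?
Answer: -143088395/135473317 ≈ -1.0562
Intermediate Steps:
o(H) = 1 (o(H) = (2*H)/((2*H)) = (2*H)*(1/(2*H)) = 1)
n(C, F) = C
r(p) = 2*p² (r(p) = p*(p + p) = p*(2*p) = 2*p²)
-45758/22258 + r(78)/12173 = -45758/22258 + (2*78²)/12173 = -45758*1/22258 + (2*6084)*(1/12173) = -22879/11129 + 12168*(1/12173) = -22879/11129 + 12168/12173 = -143088395/135473317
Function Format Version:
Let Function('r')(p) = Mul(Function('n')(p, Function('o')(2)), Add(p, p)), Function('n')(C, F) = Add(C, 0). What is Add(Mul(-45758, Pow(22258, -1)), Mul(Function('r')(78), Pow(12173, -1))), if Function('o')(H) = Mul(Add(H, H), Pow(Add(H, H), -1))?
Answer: Rational(-143088395, 135473317) ≈ -1.0562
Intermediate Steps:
Function('o')(H) = 1 (Function('o')(H) = Mul(Mul(2, H), Pow(Mul(2, H), -1)) = Mul(Mul(2, H), Mul(Rational(1, 2), Pow(H, -1))) = 1)
Function('n')(C, F) = C
Function('r')(p) = Mul(2, Pow(p, 2)) (Function('r')(p) = Mul(p, Add(p, p)) = Mul(p, Mul(2, p)) = Mul(2, Pow(p, 2)))
Add(Mul(-45758, Pow(22258, -1)), Mul(Function('r')(78), Pow(12173, -1))) = Add(Mul(-45758, Pow(22258, -1)), Mul(Mul(2, Pow(78, 2)), Pow(12173, -1))) = Add(Mul(-45758, Rational(1, 22258)), Mul(Mul(2, 6084), Rational(1, 12173))) = Add(Rational(-22879, 11129), Mul(12168, Rational(1, 12173))) = Add(Rational(-22879, 11129), Rational(12168, 12173)) = Rational(-143088395, 135473317)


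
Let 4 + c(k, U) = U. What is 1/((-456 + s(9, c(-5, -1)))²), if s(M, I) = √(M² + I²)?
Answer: (456 - √106)⁻² ≈ 5.0339e-6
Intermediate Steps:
c(k, U) = -4 + U
s(M, I) = √(I² + M²)
1/((-456 + s(9, c(-5, -1)))²) = 1/((-456 + √((-4 - 1)² + 9²))²) = 1/((-456 + √((-5)² + 81))²) = 1/((-456 + √(25 + 81))²) = 1/((-456 + √106)²) = (-456 + √106)⁻²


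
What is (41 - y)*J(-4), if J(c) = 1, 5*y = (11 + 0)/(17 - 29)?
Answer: 2471/60 ≈ 41.183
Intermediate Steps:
y = -11/60 (y = ((11 + 0)/(17 - 29))/5 = (11/(-12))/5 = (11*(-1/12))/5 = (⅕)*(-11/12) = -11/60 ≈ -0.18333)
(41 - y)*J(-4) = (41 - 1*(-11/60))*1 = (41 + 11/60)*1 = (2471/60)*1 = 2471/60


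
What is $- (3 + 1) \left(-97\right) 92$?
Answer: $35696$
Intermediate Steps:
$- (3 + 1) \left(-97\right) 92 = \left(-1\right) 4 \left(-97\right) 92 = \left(-4\right) \left(-97\right) 92 = 388 \cdot 92 = 35696$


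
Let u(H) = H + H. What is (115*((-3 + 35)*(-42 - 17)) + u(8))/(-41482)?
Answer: 108552/20741 ≈ 5.2337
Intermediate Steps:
u(H) = 2*H
(115*((-3 + 35)*(-42 - 17)) + u(8))/(-41482) = (115*((-3 + 35)*(-42 - 17)) + 2*8)/(-41482) = (115*(32*(-59)) + 16)*(-1/41482) = (115*(-1888) + 16)*(-1/41482) = (-217120 + 16)*(-1/41482) = -217104*(-1/41482) = 108552/20741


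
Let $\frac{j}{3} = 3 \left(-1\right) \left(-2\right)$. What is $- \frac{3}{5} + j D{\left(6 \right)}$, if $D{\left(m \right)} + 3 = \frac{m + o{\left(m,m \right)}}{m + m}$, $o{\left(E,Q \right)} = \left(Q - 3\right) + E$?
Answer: $- \frac{321}{10} \approx -32.1$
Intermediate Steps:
$o{\left(E,Q \right)} = -3 + E + Q$ ($o{\left(E,Q \right)} = \left(-3 + Q\right) + E = -3 + E + Q$)
$D{\left(m \right)} = -3 + \frac{-3 + 3 m}{2 m}$ ($D{\left(m \right)} = -3 + \frac{m + \left(-3 + m + m\right)}{m + m} = -3 + \frac{m + \left(-3 + 2 m\right)}{2 m} = -3 + \left(-3 + 3 m\right) \frac{1}{2 m} = -3 + \frac{-3 + 3 m}{2 m}$)
$j = 18$ ($j = 3 \cdot 3 \left(-1\right) \left(-2\right) = 3 \left(\left(-3\right) \left(-2\right)\right) = 3 \cdot 6 = 18$)
$- \frac{3}{5} + j D{\left(6 \right)} = - \frac{3}{5} + 18 \frac{3 \left(-1 - 6\right)}{2 \cdot 6} = \left(-3\right) \frac{1}{5} + 18 \cdot \frac{3}{2} \cdot \frac{1}{6} \left(-1 - 6\right) = - \frac{3}{5} + 18 \cdot \frac{3}{2} \cdot \frac{1}{6} \left(-7\right) = - \frac{3}{5} + 18 \left(- \frac{7}{4}\right) = - \frac{3}{5} - \frac{63}{2} = - \frac{321}{10}$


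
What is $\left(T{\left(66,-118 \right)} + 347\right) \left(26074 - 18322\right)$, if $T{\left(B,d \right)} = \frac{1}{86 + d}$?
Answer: $\frac{10758807}{4} \approx 2.6897 \cdot 10^{6}$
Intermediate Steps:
$\left(T{\left(66,-118 \right)} + 347\right) \left(26074 - 18322\right) = \left(\frac{1}{86 - 118} + 347\right) \left(26074 - 18322\right) = \left(\frac{1}{-32} + 347\right) 7752 = \left(- \frac{1}{32} + 347\right) 7752 = \frac{11103}{32} \cdot 7752 = \frac{10758807}{4}$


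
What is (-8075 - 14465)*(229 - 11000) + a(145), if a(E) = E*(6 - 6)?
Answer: 242778340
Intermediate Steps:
a(E) = 0 (a(E) = E*0 = 0)
(-8075 - 14465)*(229 - 11000) + a(145) = (-8075 - 14465)*(229 - 11000) + 0 = -22540*(-10771) + 0 = 242778340 + 0 = 242778340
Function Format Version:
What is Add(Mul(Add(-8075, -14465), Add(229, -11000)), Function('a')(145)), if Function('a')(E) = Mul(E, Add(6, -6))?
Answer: 242778340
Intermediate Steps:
Function('a')(E) = 0 (Function('a')(E) = Mul(E, 0) = 0)
Add(Mul(Add(-8075, -14465), Add(229, -11000)), Function('a')(145)) = Add(Mul(Add(-8075, -14465), Add(229, -11000)), 0) = Add(Mul(-22540, -10771), 0) = Add(242778340, 0) = 242778340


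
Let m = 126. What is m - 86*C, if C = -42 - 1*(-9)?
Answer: 2964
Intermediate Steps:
C = -33 (C = -42 + 9 = -33)
m - 86*C = 126 - 86*(-33) = 126 + 2838 = 2964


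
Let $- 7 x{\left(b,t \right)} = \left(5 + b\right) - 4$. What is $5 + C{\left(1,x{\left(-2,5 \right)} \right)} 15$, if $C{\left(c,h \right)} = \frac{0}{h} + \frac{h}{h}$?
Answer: $20$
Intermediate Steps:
$x{\left(b,t \right)} = - \frac{1}{7} - \frac{b}{7}$ ($x{\left(b,t \right)} = - \frac{\left(5 + b\right) - 4}{7} = - \frac{1 + b}{7} = - \frac{1}{7} - \frac{b}{7}$)
$C{\left(c,h \right)} = 1$ ($C{\left(c,h \right)} = 0 + 1 = 1$)
$5 + C{\left(1,x{\left(-2,5 \right)} \right)} 15 = 5 + 1 \cdot 15 = 5 + 15 = 20$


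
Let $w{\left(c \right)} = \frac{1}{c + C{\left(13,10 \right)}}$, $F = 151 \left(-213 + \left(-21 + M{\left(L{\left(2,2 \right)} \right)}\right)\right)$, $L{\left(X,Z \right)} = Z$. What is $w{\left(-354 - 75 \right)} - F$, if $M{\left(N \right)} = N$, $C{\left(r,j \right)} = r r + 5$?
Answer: $\frac{8933159}{255} \approx 35032.0$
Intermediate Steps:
$C{\left(r,j \right)} = 5 + r^{2}$ ($C{\left(r,j \right)} = r^{2} + 5 = 5 + r^{2}$)
$F = -35032$ ($F = 151 \left(-213 + \left(-21 + 2\right)\right) = 151 \left(-213 - 19\right) = 151 \left(-232\right) = -35032$)
$w{\left(c \right)} = \frac{1}{174 + c}$ ($w{\left(c \right)} = \frac{1}{c + \left(5 + 13^{2}\right)} = \frac{1}{c + \left(5 + 169\right)} = \frac{1}{c + 174} = \frac{1}{174 + c}$)
$w{\left(-354 - 75 \right)} - F = \frac{1}{174 - 429} - -35032 = \frac{1}{174 - 429} + 35032 = \frac{1}{-255} + 35032 = - \frac{1}{255} + 35032 = \frac{8933159}{255}$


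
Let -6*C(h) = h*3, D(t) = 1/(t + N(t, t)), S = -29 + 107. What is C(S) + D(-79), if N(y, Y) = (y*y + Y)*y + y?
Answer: -18991285/486956 ≈ -39.000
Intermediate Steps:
S = 78
N(y, Y) = y + y*(Y + y**2) (N(y, Y) = (y**2 + Y)*y + y = (Y + y**2)*y + y = y*(Y + y**2) + y = y + y*(Y + y**2))
D(t) = 1/(t + t*(1 + t + t**2))
C(h) = -h/2 (C(h) = -h*3/6 = -h/2)
C(S) + D(-79) = -1/2*78 + 1/((-79)*(2 - 79 + (-79)**2)) = -39 - 1/(79*(2 - 79 + 6241)) = -39 - 1/79/6164 = -39 - 1/79*1/6164 = -39 - 1/486956 = -18991285/486956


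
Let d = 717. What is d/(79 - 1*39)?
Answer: 717/40 ≈ 17.925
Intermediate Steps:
d/(79 - 1*39) = 717/(79 - 1*39) = 717/(79 - 39) = 717/40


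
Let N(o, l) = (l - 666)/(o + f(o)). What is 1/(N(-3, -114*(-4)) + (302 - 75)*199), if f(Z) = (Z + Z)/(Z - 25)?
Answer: 13/588229 ≈ 2.2100e-5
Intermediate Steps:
f(Z) = 2*Z/(-25 + Z) (f(Z) = (2*Z)/(-25 + Z) = 2*Z/(-25 + Z))
N(o, l) = (-666 + l)/(o + 2*o/(-25 + o)) (N(o, l) = (l - 666)/(o + 2*o/(-25 + o)) = (-666 + l)/(o + 2*o/(-25 + o)))
1/(N(-3, -114*(-4)) + (302 - 75)*199) = 1/((-666 - 114*(-4))*(-25 - 3)/((-3)*(-23 - 3)) + (302 - 75)*199) = 1/(-⅓*(-666 + 456)*(-28)/(-26) + 227*199) = 1/(-⅓*(-1/26)*(-210)*(-28) + 45173) = 1/(980/13 + 45173) = 1/(588229/13) = 13/588229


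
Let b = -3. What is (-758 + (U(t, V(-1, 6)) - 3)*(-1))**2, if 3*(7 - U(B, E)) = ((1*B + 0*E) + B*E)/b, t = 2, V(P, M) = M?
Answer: 47224384/81 ≈ 5.8302e+5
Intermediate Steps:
U(B, E) = 7 + B/9 + B*E/9 (U(B, E) = 7 - ((1*B + 0*E) + B*E)/(3*(-3)) = 7 - ((B + 0) + B*E)*(-1)/(3*3) = 7 - (B + B*E)*(-1)/(3*3) = 7 - (-B/3 - B*E/3)/3 = 7 + (B/9 + B*E/9) = 7 + B/9 + B*E/9)
(-758 + (U(t, V(-1, 6)) - 3)*(-1))**2 = (-758 + ((7 + (1/9)*2 + (1/9)*2*6) - 3)*(-1))**2 = (-758 + ((7 + 2/9 + 4/3) - 3)*(-1))**2 = (-758 + (77/9 - 3)*(-1))**2 = (-758 + (50/9)*(-1))**2 = (-758 - 50/9)**2 = (-6872/9)**2 = 47224384/81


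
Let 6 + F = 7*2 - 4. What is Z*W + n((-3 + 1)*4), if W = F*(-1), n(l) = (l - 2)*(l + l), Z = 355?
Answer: -1260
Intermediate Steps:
F = 4 (F = -6 + (7*2 - 4) = -6 + (14 - 4) = -6 + 10 = 4)
n(l) = 2*l*(-2 + l) (n(l) = (-2 + l)*(2*l) = 2*l*(-2 + l))
W = -4 (W = 4*(-1) = -4)
Z*W + n((-3 + 1)*4) = 355*(-4) + 2*((-3 + 1)*4)*(-2 + (-3 + 1)*4) = -1420 + 2*(-2*4)*(-2 - 2*4) = -1420 + 2*(-8)*(-2 - 8) = -1420 + 2*(-8)*(-10) = -1420 + 160 = -1260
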